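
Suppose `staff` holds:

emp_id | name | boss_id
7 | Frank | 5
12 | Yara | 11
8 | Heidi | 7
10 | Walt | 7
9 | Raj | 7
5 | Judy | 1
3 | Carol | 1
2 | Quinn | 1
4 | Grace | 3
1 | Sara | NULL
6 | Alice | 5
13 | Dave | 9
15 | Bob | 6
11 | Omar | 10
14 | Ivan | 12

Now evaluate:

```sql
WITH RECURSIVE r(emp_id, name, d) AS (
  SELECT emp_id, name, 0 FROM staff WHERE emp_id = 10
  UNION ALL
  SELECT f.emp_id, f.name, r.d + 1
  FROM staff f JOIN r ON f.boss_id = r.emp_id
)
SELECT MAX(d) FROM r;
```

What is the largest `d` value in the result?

Base: emp_id=10 (Walt) at d 0.
Iteration 1: rows with boss_id in {10} -> Omar (id 11, d 1).
Iteration 2: rows with boss_id in {11} -> Yara (id 12, d 2).
Iteration 3: rows with boss_id in {12} -> Ivan (id 14, d 3).
Iteration 4: no rows with boss_id in {14}; recursion stops.
d values: 0, 1, 2, 3; the maximum is 3.

3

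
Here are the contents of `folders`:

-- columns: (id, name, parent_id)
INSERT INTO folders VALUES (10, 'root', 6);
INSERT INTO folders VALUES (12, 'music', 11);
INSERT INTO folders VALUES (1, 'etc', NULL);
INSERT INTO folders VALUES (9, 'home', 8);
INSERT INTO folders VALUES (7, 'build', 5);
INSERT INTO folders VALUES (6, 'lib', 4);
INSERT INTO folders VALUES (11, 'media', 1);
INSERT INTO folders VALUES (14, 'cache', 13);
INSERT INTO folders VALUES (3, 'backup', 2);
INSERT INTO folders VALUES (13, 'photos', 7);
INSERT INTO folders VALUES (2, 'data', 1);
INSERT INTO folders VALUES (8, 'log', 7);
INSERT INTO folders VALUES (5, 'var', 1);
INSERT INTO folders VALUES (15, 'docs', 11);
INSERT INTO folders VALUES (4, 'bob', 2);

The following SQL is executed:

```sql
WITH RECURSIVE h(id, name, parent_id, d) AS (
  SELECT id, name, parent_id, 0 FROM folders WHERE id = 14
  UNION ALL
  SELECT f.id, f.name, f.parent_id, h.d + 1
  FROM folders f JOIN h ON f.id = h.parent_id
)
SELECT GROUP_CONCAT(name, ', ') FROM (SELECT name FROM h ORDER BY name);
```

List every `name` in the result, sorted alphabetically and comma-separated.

build, cache, etc, photos, var

Base: id=14 (cache), parent_id=13, d 0.
Iteration 1: join on id=13 -> photos (id 13, parent_id=7, d 1).
Iteration 2: join on id=7 -> build (id 7, parent_id=5, d 2).
Iteration 3: join on id=5 -> var (id 5, parent_id=1, d 3).
Iteration 4: join on id=1 -> etc (id 1, parent_id=NULL, d 4).
Iteration 5: parent_id is NULL; no match; recursion stops.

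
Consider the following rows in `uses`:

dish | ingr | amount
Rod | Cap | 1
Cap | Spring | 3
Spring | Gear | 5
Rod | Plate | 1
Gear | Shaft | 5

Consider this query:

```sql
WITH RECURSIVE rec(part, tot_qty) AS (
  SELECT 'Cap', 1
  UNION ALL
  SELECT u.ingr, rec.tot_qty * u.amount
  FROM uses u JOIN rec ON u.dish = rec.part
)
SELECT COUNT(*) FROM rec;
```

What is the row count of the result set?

4

Base: (Cap, tot_qty=1).
Iteration 1: components of {Cap} -> Spring = 1*3 = 3.
Iteration 2: components of {Spring} -> Gear = 3*5 = 15.
Iteration 3: components of {Gear} -> Shaft = 15*5 = 75.
Iteration 4: no further components; recursion stops.
Total rows emitted: 4.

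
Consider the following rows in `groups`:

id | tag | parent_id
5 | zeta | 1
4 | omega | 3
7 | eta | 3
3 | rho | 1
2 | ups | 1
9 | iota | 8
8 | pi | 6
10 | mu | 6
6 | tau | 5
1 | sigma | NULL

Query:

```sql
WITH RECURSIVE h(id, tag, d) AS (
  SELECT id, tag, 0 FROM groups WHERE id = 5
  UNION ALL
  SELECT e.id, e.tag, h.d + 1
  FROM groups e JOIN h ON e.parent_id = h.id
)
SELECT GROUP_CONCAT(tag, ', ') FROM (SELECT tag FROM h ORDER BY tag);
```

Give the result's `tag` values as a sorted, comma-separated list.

Base: id=5 (zeta) at d 0.
Iteration 1: rows with parent_id in {5} -> tau (id 6, d 1).
Iteration 2: rows with parent_id in {6} -> pi (id 8, d 2), mu (id 10, d 2).
Iteration 3: rows with parent_id in {8,10} -> iota (id 9, d 3).
Iteration 4: no rows with parent_id in {9}; recursion stops.

iota, mu, pi, tau, zeta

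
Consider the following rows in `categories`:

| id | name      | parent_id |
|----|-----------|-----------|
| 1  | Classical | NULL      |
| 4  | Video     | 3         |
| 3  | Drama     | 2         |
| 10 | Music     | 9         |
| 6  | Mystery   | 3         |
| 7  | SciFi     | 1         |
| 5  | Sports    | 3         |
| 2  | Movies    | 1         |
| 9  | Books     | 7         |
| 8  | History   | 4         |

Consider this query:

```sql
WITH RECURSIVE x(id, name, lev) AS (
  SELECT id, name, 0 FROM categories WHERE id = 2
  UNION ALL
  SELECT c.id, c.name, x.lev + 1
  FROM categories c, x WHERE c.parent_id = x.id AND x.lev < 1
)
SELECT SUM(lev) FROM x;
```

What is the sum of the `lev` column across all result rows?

Base: id=2 (Movies) at lev 0.
Iteration 1: rows with parent_id in {2} -> Drama (id 3, lev 1).
Iteration 2: lev < 1 fails for all current rows; recursion stops.
SUM(lev) = 0 + 1 = 1.

1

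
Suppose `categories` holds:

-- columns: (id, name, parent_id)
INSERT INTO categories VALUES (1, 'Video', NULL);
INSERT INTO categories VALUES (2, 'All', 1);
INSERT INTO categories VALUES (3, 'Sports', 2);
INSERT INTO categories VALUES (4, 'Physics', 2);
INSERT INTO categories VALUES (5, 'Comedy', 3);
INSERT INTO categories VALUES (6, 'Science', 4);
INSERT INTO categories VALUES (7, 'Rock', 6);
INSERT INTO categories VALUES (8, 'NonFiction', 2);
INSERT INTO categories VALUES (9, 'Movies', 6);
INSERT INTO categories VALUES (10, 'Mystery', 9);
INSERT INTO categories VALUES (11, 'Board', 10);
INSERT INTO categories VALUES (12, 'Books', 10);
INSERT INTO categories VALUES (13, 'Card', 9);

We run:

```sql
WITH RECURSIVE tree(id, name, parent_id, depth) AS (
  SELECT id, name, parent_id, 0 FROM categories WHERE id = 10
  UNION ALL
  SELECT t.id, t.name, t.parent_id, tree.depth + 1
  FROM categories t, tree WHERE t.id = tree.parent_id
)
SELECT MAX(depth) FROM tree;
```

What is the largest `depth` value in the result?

Base: id=10 (Mystery), parent_id=9, depth 0.
Iteration 1: join on id=9 -> Movies (id 9, parent_id=6, depth 1).
Iteration 2: join on id=6 -> Science (id 6, parent_id=4, depth 2).
Iteration 3: join on id=4 -> Physics (id 4, parent_id=2, depth 3).
Iteration 4: join on id=2 -> All (id 2, parent_id=1, depth 4).
Iteration 5: join on id=1 -> Video (id 1, parent_id=NULL, depth 5).
Iteration 6: parent_id is NULL; no match; recursion stops.
depth values: 0, 1, 2, 3, 4, 5; the maximum is 5.

5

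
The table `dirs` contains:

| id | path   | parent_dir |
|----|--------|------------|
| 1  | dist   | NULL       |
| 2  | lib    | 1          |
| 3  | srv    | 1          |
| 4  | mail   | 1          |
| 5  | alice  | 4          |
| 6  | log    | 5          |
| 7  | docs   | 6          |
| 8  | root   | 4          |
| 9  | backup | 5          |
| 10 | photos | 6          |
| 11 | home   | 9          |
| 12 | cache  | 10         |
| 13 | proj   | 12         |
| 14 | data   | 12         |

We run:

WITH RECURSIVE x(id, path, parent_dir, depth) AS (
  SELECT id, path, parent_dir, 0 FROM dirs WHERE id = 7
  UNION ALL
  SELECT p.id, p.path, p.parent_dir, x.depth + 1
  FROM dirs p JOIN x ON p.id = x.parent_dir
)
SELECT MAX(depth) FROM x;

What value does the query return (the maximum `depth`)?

Base: id=7 (docs), parent_dir=6, depth 0.
Iteration 1: join on id=6 -> log (id 6, parent_dir=5, depth 1).
Iteration 2: join on id=5 -> alice (id 5, parent_dir=4, depth 2).
Iteration 3: join on id=4 -> mail (id 4, parent_dir=1, depth 3).
Iteration 4: join on id=1 -> dist (id 1, parent_dir=NULL, depth 4).
Iteration 5: parent_dir is NULL; no match; recursion stops.
depth values: 0, 1, 2, 3, 4; the maximum is 4.

4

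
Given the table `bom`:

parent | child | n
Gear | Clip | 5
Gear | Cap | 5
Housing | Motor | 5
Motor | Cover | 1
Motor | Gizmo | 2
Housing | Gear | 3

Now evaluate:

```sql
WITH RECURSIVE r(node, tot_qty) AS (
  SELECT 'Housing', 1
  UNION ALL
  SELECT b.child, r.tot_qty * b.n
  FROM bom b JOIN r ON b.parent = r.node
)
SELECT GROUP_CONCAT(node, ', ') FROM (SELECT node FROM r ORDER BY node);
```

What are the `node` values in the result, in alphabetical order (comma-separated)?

Cap, Clip, Cover, Gear, Gizmo, Housing, Motor

Base: (Housing, tot_qty=1).
Iteration 1: components of {Housing} -> Gear = 1*3 = 3, Motor = 1*5 = 5.
Iteration 2: components of {Gear,Motor} -> Cap = 3*5 = 15, Clip = 3*5 = 15, Cover = 5*1 = 5, Gizmo = 5*2 = 10.
Iteration 3: no further components; recursion stops.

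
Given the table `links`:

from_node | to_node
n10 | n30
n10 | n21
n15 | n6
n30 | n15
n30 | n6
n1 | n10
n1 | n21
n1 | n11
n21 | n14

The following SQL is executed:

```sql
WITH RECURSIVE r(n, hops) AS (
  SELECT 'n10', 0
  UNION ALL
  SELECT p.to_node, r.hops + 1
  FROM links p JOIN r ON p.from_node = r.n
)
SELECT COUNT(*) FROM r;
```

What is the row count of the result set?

Base: (n10, hops=0).
Iteration 1: edges from {n10} -> (n21, hops=1), (n30, hops=1).
Iteration 2: edges from {n21,n30} -> (n14, hops=2), (n15, hops=2), (n6, hops=2).
Iteration 3: edges from {n14,n15,n6} -> (n6, hops=3).
Iteration 4: no outgoing edges from {n6}; recursion stops.
Total rows emitted: 7.

7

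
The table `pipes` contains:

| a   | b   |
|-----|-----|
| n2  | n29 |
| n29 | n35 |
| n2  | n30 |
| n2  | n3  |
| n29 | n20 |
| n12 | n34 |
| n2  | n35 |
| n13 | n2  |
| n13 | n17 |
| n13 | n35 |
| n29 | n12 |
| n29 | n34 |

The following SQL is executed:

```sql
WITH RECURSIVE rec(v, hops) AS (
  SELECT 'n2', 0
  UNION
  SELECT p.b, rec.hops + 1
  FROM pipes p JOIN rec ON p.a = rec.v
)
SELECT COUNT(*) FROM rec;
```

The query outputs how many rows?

10

Base: (n2, hops=0).
Iteration 1: edges from {n2} -> (n29, hops=1), (n3, hops=1), (n30, hops=1), (n35, hops=1).
Iteration 2: edges from {n29,n3,n30,n35} -> (n12, hops=2), (n20, hops=2), (n34, hops=2), (n35, hops=2).
Iteration 3: edges from {n12,n20,n34,n35} -> (n34, hops=3).
Iteration 4: no outgoing edges from {n34}; recursion stops.
Total rows emitted: 10.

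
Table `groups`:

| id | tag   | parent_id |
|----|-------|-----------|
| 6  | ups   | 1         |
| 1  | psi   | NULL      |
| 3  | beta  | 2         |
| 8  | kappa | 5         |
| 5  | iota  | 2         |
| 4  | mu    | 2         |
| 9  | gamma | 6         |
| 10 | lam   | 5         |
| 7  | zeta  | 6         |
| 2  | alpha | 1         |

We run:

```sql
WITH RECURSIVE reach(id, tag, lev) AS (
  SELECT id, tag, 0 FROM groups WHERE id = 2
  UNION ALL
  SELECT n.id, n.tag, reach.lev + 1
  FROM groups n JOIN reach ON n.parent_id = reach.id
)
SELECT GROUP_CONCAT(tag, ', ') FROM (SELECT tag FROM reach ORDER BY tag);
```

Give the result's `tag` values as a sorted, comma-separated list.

alpha, beta, iota, kappa, lam, mu

Base: id=2 (alpha) at lev 0.
Iteration 1: rows with parent_id in {2} -> beta (id 3, lev 1), mu (id 4, lev 1), iota (id 5, lev 1).
Iteration 2: rows with parent_id in {3,4,5} -> kappa (id 8, lev 2), lam (id 10, lev 2).
Iteration 3: no rows with parent_id in {8,10}; recursion stops.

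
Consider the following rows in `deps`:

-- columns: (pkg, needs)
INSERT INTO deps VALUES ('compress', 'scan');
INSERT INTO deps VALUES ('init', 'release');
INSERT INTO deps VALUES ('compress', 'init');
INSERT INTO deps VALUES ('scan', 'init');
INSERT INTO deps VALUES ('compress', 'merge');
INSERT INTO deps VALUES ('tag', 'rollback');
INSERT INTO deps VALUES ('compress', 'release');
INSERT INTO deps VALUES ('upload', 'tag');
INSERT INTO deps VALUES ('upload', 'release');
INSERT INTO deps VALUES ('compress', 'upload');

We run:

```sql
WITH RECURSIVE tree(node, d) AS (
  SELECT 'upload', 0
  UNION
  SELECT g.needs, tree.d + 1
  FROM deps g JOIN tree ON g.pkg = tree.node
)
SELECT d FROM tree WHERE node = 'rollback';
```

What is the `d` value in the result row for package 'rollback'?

Base: (upload, d=0).
Iteration 1: edges from {upload} -> (release, d=1), (tag, d=1).
Iteration 2: edges from {release,tag} -> (rollback, d=2).
Iteration 3: no outgoing edges from {rollback}; recursion stops.

2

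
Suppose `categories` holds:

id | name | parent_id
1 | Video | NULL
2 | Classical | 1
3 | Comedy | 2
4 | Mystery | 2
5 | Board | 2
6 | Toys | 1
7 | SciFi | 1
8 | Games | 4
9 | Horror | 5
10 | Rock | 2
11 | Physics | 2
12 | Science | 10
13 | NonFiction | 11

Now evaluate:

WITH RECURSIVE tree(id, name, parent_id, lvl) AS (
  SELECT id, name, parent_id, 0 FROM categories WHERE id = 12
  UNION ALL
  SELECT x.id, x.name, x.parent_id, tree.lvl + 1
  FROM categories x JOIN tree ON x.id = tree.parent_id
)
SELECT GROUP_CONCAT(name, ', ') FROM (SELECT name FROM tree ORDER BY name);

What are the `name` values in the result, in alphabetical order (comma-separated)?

Base: id=12 (Science), parent_id=10, lvl 0.
Iteration 1: join on id=10 -> Rock (id 10, parent_id=2, lvl 1).
Iteration 2: join on id=2 -> Classical (id 2, parent_id=1, lvl 2).
Iteration 3: join on id=1 -> Video (id 1, parent_id=NULL, lvl 3).
Iteration 4: parent_id is NULL; no match; recursion stops.

Classical, Rock, Science, Video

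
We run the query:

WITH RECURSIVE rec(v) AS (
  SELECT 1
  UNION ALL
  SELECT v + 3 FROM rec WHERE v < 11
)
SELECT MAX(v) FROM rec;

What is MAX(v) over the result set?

13

Base: v=1.
Iteration 1: 1 < 11 holds -> v = 1 + 3 = 4.
Iteration 2: 4 < 11 holds -> v = 4 + 3 = 7.
Iteration 3: 7 < 11 holds -> v = 7 + 3 = 10.
Iteration 4: 10 < 11 holds -> v = 10 + 3 = 13.
Iteration 5: 13 < 11 fails; recursion stops.
v values: 1, 4, 7, 10, 13; the maximum is 13.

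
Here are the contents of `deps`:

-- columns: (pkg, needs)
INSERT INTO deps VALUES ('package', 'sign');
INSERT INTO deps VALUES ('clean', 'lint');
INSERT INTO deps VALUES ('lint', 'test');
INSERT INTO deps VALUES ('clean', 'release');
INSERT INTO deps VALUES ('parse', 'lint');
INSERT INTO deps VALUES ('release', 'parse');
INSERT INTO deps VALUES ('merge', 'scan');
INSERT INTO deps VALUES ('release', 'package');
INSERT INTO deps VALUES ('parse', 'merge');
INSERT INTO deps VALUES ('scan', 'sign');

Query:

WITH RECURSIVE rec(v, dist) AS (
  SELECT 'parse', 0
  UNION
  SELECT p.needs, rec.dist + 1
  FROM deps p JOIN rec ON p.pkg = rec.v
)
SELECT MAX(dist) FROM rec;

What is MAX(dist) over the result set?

3

Base: (parse, dist=0).
Iteration 1: edges from {parse} -> (lint, dist=1), (merge, dist=1).
Iteration 2: edges from {lint,merge} -> (scan, dist=2), (test, dist=2).
Iteration 3: edges from {scan,test} -> (sign, dist=3).
Iteration 4: no outgoing edges from {sign}; recursion stops.
dist values: 0, 1, 1, 2, 2, 3; the maximum is 3.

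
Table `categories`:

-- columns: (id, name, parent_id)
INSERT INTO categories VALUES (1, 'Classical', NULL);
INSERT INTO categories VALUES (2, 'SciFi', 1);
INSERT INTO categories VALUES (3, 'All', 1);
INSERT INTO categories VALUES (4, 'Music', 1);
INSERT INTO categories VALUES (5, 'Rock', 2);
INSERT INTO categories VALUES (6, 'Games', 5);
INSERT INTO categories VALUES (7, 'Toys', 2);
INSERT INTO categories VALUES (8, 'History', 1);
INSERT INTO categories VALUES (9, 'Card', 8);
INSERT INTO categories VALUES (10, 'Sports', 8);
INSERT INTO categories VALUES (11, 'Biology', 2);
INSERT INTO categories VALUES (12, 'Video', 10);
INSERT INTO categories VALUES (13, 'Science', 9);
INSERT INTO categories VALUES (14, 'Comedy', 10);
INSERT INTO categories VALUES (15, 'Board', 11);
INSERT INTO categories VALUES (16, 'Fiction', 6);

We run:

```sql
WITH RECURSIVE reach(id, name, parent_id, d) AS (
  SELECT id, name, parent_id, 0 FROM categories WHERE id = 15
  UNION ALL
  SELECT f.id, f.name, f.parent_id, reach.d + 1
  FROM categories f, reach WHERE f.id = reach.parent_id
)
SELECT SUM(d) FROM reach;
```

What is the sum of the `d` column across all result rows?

Base: id=15 (Board), parent_id=11, d 0.
Iteration 1: join on id=11 -> Biology (id 11, parent_id=2, d 1).
Iteration 2: join on id=2 -> SciFi (id 2, parent_id=1, d 2).
Iteration 3: join on id=1 -> Classical (id 1, parent_id=NULL, d 3).
Iteration 4: parent_id is NULL; no match; recursion stops.
SUM(d) = 0 + 1 + 2 + 3 = 6.

6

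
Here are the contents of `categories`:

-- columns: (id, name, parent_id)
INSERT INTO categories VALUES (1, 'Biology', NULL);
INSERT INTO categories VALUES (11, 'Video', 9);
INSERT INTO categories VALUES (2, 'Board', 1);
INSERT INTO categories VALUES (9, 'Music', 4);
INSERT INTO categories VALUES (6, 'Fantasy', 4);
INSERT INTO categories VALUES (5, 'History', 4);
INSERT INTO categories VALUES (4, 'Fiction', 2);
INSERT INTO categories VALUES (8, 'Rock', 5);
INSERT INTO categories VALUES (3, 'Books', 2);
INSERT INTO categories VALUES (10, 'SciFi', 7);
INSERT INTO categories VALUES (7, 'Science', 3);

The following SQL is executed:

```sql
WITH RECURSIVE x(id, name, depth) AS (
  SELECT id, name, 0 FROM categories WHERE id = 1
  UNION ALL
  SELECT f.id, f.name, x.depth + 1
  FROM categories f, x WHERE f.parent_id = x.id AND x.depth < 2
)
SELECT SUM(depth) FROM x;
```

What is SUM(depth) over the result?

Base: id=1 (Biology) at depth 0.
Iteration 1: rows with parent_id in {1} -> Board (id 2, depth 1).
Iteration 2: rows with parent_id in {2} -> Books (id 3, depth 2), Fiction (id 4, depth 2).
Iteration 3: depth < 2 fails for all current rows; recursion stops.
SUM(depth) = 0 + 1 + 2 + 2 = 5.

5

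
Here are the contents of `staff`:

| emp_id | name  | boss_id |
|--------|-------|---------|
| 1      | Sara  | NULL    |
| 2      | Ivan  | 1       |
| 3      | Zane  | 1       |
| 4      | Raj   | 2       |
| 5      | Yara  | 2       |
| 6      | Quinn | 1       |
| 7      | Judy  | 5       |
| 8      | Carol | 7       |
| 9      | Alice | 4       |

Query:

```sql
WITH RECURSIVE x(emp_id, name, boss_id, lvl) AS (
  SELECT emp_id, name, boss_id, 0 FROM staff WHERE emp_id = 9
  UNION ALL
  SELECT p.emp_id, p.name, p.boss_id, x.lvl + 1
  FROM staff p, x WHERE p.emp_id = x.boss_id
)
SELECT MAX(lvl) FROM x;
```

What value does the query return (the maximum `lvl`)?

Base: emp_id=9 (Alice), boss_id=4, lvl 0.
Iteration 1: join on emp_id=4 -> Raj (id 4, boss_id=2, lvl 1).
Iteration 2: join on emp_id=2 -> Ivan (id 2, boss_id=1, lvl 2).
Iteration 3: join on emp_id=1 -> Sara (id 1, boss_id=NULL, lvl 3).
Iteration 4: boss_id is NULL; no match; recursion stops.
lvl values: 0, 1, 2, 3; the maximum is 3.

3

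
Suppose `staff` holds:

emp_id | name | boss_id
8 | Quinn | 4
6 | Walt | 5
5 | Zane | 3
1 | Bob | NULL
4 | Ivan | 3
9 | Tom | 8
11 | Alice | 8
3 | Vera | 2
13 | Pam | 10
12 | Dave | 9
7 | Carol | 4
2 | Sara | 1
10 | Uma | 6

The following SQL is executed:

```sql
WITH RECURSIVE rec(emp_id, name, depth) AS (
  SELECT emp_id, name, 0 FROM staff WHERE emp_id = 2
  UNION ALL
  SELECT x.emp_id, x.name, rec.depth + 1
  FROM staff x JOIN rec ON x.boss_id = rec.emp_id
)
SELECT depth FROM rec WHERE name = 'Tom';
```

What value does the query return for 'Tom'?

Base: emp_id=2 (Sara) at depth 0.
Iteration 1: rows with boss_id in {2} -> Vera (id 3, depth 1).
Iteration 2: rows with boss_id in {3} -> Ivan (id 4, depth 2), Zane (id 5, depth 2).
Iteration 3: rows with boss_id in {4,5} -> Walt (id 6, depth 3), Carol (id 7, depth 3), Quinn (id 8, depth 3).
Iteration 4: rows with boss_id in {6,7,8} -> Tom (id 9, depth 4), Uma (id 10, depth 4), Alice (id 11, depth 4).
Iteration 5: rows with boss_id in {9,10,11} -> Dave (id 12, depth 5), Pam (id 13, depth 5).
Iteration 6: no rows with boss_id in {12,13}; recursion stops.

4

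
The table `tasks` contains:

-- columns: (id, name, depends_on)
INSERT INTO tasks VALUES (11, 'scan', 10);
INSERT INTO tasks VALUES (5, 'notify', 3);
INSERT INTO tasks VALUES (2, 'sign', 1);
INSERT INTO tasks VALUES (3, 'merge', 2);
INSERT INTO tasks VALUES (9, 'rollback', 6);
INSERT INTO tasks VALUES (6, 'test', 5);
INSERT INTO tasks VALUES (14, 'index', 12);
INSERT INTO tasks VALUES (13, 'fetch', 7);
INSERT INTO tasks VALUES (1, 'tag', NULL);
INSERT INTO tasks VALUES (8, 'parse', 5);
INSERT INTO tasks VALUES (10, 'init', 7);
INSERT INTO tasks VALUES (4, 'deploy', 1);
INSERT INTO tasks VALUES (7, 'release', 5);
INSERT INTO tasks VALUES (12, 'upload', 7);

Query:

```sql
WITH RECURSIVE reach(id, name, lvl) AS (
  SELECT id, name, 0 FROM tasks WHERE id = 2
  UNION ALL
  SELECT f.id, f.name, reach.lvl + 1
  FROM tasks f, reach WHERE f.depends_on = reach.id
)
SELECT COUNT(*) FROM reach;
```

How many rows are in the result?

Base: id=2 (sign) at lvl 0.
Iteration 1: rows with depends_on in {2} -> merge (id 3, lvl 1).
Iteration 2: rows with depends_on in {3} -> notify (id 5, lvl 2).
Iteration 3: rows with depends_on in {5} -> test (id 6, lvl 3), release (id 7, lvl 3), parse (id 8, lvl 3).
Iteration 4: rows with depends_on in {6,7,8} -> rollback (id 9, lvl 4), init (id 10, lvl 4), upload (id 12, lvl 4), fetch (id 13, lvl 4).
Iteration 5: rows with depends_on in {9,10,12,13} -> scan (id 11, lvl 5), index (id 14, lvl 5).
Iteration 6: no rows with depends_on in {11,14}; recursion stops.
Total rows emitted: 12.

12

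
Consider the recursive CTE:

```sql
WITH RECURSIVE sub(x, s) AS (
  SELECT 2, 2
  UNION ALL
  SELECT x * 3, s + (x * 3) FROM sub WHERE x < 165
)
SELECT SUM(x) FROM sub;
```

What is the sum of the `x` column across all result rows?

728

Base: x=2, s=2.
Iteration 1: 2 < 165 holds -> x = 2 * 3 = 6, s = 2 + 6 = 8.
Iteration 2: 6 < 165 holds -> x = 6 * 3 = 18, s = 8 + 18 = 26.
Iteration 3: 18 < 165 holds -> x = 18 * 3 = 54, s = 26 + 54 = 80.
Iteration 4: 54 < 165 holds -> x = 54 * 3 = 162, s = 80 + 162 = 242.
Iteration 5: 162 < 165 holds -> x = 162 * 3 = 486, s = 242 + 486 = 728.
Iteration 6: 486 < 165 fails; recursion stops.
SUM(x) = 2 + 6 + 18 + 54 + 162 + 486 = 728.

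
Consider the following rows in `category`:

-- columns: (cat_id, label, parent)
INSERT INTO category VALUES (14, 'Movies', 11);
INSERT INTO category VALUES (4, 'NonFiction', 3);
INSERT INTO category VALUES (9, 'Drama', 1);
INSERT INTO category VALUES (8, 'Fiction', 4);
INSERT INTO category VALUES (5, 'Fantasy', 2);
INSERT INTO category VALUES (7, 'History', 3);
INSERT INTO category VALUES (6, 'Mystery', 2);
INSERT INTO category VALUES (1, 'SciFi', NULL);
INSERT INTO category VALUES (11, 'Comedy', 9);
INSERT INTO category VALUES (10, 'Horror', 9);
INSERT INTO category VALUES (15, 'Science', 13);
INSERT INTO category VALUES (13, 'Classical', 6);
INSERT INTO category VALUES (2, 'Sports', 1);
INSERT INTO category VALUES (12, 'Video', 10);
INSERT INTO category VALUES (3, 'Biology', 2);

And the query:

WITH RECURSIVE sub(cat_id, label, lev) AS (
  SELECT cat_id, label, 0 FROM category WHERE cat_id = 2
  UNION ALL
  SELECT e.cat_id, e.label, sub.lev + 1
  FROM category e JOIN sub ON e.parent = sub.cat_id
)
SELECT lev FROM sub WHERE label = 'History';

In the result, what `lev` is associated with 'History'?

2

Base: cat_id=2 (Sports) at lev 0.
Iteration 1: rows with parent in {2} -> Biology (id 3, lev 1), Fantasy (id 5, lev 1), Mystery (id 6, lev 1).
Iteration 2: rows with parent in {3,5,6} -> NonFiction (id 4, lev 2), History (id 7, lev 2), Classical (id 13, lev 2).
Iteration 3: rows with parent in {4,7,13} -> Fiction (id 8, lev 3), Science (id 15, lev 3).
Iteration 4: no rows with parent in {8,15}; recursion stops.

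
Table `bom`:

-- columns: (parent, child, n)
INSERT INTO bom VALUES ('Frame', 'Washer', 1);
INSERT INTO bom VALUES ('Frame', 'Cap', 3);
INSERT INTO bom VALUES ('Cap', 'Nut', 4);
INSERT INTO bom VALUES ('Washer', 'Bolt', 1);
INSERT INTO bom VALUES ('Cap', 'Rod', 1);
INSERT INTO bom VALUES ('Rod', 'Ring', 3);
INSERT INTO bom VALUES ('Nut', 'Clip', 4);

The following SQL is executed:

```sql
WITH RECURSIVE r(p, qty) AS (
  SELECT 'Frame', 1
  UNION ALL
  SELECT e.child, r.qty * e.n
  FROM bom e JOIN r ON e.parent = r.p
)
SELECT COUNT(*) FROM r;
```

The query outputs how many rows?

8

Base: (Frame, qty=1).
Iteration 1: components of {Frame} -> Cap = 1*3 = 3, Washer = 1*1 = 1.
Iteration 2: components of {Cap,Washer} -> Bolt = 1*1 = 1, Nut = 3*4 = 12, Rod = 3*1 = 3.
Iteration 3: components of {Bolt,Nut,Rod} -> Clip = 12*4 = 48, Ring = 3*3 = 9.
Iteration 4: no further components; recursion stops.
Total rows emitted: 8.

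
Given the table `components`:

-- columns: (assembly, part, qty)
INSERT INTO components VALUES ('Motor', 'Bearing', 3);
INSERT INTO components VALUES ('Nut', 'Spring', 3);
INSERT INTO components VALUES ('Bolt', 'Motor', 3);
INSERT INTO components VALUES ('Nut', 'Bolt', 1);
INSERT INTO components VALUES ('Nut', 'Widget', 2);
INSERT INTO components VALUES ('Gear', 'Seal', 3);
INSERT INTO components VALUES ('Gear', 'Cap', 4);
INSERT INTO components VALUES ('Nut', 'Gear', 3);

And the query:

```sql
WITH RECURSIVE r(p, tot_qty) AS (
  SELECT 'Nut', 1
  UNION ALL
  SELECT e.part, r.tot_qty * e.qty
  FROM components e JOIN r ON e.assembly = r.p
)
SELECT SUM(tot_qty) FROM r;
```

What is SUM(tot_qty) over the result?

43

Base: (Nut, tot_qty=1).
Iteration 1: components of {Nut} -> Bolt = 1*1 = 1, Gear = 1*3 = 3, Spring = 1*3 = 3, Widget = 1*2 = 2.
Iteration 2: components of {Bolt,Gear,Spring,Widget} -> Cap = 3*4 = 12, Motor = 1*3 = 3, Seal = 3*3 = 9.
Iteration 3: components of {Cap,Motor,Seal} -> Bearing = 3*3 = 9.
Iteration 4: no further components; recursion stops.
SUM(tot_qty) = 1 + 2 + 3 + 1 + 3 + 3 + 12 + 9 + 9 = 43.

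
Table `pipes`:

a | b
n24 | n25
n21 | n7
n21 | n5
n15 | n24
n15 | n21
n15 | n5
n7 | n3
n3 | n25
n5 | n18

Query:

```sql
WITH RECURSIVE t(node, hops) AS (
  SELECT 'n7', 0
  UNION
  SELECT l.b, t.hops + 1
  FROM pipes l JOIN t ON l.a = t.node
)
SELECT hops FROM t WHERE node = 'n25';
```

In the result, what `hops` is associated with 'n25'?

Base: (n7, hops=0).
Iteration 1: edges from {n7} -> (n3, hops=1).
Iteration 2: edges from {n3} -> (n25, hops=2).
Iteration 3: no outgoing edges from {n25}; recursion stops.

2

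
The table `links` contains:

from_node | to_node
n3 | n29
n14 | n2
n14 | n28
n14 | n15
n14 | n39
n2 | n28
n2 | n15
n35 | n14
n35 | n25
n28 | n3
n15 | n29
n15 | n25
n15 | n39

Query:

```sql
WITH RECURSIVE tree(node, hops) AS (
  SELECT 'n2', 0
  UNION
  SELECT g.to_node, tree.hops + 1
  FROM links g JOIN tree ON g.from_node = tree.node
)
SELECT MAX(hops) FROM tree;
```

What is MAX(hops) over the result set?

3

Base: (n2, hops=0).
Iteration 1: edges from {n2} -> (n15, hops=1), (n28, hops=1).
Iteration 2: edges from {n15,n28} -> (n25, hops=2), (n29, hops=2), (n3, hops=2), (n39, hops=2).
Iteration 3: edges from {n25,n29,n3,n39} -> (n29, hops=3).
Iteration 4: no outgoing edges from {n29}; recursion stops.
hops values: 0, 1, 1, 2, 2, 2, 2, 3; the maximum is 3.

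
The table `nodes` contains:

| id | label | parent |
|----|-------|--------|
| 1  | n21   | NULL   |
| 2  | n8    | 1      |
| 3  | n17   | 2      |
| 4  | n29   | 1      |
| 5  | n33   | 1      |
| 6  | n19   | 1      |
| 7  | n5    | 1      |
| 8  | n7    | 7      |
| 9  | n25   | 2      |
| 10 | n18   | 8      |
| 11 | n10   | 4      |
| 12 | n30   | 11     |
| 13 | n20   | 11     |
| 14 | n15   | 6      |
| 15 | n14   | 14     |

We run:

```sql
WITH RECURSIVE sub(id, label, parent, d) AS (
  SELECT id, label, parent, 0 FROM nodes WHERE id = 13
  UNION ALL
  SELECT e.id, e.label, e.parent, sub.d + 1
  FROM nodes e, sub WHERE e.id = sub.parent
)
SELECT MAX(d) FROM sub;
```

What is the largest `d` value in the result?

Base: id=13 (n20), parent=11, d 0.
Iteration 1: join on id=11 -> n10 (id 11, parent=4, d 1).
Iteration 2: join on id=4 -> n29 (id 4, parent=1, d 2).
Iteration 3: join on id=1 -> n21 (id 1, parent=NULL, d 3).
Iteration 4: parent is NULL; no match; recursion stops.
d values: 0, 1, 2, 3; the maximum is 3.

3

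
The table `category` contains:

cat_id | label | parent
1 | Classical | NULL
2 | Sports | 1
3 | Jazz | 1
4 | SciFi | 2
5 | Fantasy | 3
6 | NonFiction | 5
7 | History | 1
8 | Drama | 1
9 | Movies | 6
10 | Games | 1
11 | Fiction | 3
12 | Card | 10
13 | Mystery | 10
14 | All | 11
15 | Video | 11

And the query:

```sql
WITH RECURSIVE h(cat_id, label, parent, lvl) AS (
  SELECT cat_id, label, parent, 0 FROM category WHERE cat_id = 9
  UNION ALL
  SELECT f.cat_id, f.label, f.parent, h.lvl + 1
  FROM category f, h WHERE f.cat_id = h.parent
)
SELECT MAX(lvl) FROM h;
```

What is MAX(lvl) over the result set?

4

Base: cat_id=9 (Movies), parent=6, lvl 0.
Iteration 1: join on cat_id=6 -> NonFiction (id 6, parent=5, lvl 1).
Iteration 2: join on cat_id=5 -> Fantasy (id 5, parent=3, lvl 2).
Iteration 3: join on cat_id=3 -> Jazz (id 3, parent=1, lvl 3).
Iteration 4: join on cat_id=1 -> Classical (id 1, parent=NULL, lvl 4).
Iteration 5: parent is NULL; no match; recursion stops.
lvl values: 0, 1, 2, 3, 4; the maximum is 4.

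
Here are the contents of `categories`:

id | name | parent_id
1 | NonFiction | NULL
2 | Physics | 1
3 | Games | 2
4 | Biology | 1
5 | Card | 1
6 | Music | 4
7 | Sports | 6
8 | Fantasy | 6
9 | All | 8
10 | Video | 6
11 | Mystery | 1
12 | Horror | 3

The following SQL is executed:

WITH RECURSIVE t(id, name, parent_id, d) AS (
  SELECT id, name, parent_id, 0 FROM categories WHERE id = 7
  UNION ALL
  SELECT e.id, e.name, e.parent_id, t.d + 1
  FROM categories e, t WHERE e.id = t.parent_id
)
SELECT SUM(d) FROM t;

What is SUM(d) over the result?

6

Base: id=7 (Sports), parent_id=6, d 0.
Iteration 1: join on id=6 -> Music (id 6, parent_id=4, d 1).
Iteration 2: join on id=4 -> Biology (id 4, parent_id=1, d 2).
Iteration 3: join on id=1 -> NonFiction (id 1, parent_id=NULL, d 3).
Iteration 4: parent_id is NULL; no match; recursion stops.
SUM(d) = 0 + 1 + 2 + 3 = 6.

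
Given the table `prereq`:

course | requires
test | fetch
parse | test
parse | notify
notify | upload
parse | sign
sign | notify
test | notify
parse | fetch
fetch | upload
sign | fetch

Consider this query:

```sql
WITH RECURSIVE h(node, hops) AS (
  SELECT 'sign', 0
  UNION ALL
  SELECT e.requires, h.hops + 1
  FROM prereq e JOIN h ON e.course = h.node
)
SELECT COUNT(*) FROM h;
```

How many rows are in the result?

Base: (sign, hops=0).
Iteration 1: edges from {sign} -> (fetch, hops=1), (notify, hops=1).
Iteration 2: edges from {fetch,notify} -> (upload, hops=2) x2. [UNION ALL keeps all 2 new rows, including repeats]
Iteration 3: no outgoing edges from {upload}; recursion stops.
Total rows emitted: 5.

5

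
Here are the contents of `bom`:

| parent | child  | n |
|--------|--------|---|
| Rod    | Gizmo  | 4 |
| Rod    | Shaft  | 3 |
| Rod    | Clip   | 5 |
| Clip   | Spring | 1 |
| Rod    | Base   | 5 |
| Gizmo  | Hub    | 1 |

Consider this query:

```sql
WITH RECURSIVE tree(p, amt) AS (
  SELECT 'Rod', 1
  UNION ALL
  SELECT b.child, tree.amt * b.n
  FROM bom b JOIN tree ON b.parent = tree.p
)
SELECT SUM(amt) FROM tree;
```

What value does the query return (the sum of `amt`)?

Base: (Rod, amt=1).
Iteration 1: components of {Rod} -> Base = 1*5 = 5, Clip = 1*5 = 5, Gizmo = 1*4 = 4, Shaft = 1*3 = 3.
Iteration 2: components of {Base,Clip,Gizmo,Shaft} -> Hub = 4*1 = 4, Spring = 5*1 = 5.
Iteration 3: no further components; recursion stops.
SUM(amt) = 1 + 4 + 3 + 5 + 5 + 4 + 5 = 27.

27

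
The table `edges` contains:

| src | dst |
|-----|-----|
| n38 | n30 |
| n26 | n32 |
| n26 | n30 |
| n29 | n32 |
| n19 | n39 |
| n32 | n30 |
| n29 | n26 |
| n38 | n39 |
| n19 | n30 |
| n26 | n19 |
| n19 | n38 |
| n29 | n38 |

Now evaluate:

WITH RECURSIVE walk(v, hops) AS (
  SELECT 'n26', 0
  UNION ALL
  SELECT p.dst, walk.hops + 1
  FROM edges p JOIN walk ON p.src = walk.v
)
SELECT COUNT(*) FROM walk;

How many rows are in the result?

Base: (n26, hops=0).
Iteration 1: edges from {n26} -> (n19, hops=1), (n30, hops=1), (n32, hops=1).
Iteration 2: edges from {n19,n30,n32} -> (n30, hops=2) x2, (n38, hops=2), (n39, hops=2). [UNION ALL keeps all 4 new rows, including repeats]
Iteration 3: edges from {n30,n38,n39} -> (n30, hops=3), (n39, hops=3).
Iteration 4: no outgoing edges from {n30,n39}; recursion stops.
Total rows emitted: 10.

10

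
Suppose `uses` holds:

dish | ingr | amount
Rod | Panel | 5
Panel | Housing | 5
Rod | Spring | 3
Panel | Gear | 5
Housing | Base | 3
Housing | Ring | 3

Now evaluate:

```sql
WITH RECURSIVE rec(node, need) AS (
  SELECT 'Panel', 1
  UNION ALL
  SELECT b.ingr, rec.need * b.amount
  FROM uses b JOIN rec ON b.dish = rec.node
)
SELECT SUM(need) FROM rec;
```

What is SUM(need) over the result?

Base: (Panel, need=1).
Iteration 1: components of {Panel} -> Gear = 1*5 = 5, Housing = 1*5 = 5.
Iteration 2: components of {Gear,Housing} -> Base = 5*3 = 15, Ring = 5*3 = 15.
Iteration 3: no further components; recursion stops.
SUM(need) = 1 + 5 + 5 + 15 + 15 = 41.

41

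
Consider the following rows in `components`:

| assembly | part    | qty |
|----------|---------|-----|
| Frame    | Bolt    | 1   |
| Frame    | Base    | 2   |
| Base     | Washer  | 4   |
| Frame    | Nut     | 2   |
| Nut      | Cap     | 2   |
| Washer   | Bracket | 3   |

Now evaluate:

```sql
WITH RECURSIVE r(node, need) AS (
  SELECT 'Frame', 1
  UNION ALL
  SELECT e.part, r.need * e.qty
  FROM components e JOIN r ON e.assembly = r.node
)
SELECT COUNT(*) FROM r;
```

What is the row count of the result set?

7

Base: (Frame, need=1).
Iteration 1: components of {Frame} -> Base = 1*2 = 2, Bolt = 1*1 = 1, Nut = 1*2 = 2.
Iteration 2: components of {Base,Bolt,Nut} -> Cap = 2*2 = 4, Washer = 2*4 = 8.
Iteration 3: components of {Cap,Washer} -> Bracket = 8*3 = 24.
Iteration 4: no further components; recursion stops.
Total rows emitted: 7.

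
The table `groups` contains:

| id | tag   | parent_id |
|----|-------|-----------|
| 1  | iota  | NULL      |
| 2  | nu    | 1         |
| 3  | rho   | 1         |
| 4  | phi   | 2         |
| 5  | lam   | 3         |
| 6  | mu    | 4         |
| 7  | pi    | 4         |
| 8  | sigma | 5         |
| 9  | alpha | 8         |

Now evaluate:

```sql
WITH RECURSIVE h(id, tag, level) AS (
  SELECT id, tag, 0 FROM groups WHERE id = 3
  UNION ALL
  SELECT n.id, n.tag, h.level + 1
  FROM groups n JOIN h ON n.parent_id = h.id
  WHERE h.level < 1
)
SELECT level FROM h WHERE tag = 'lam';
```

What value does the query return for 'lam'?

Base: id=3 (rho) at level 0.
Iteration 1: rows with parent_id in {3} -> lam (id 5, level 1).
Iteration 2: level < 1 fails for all current rows; recursion stops.

1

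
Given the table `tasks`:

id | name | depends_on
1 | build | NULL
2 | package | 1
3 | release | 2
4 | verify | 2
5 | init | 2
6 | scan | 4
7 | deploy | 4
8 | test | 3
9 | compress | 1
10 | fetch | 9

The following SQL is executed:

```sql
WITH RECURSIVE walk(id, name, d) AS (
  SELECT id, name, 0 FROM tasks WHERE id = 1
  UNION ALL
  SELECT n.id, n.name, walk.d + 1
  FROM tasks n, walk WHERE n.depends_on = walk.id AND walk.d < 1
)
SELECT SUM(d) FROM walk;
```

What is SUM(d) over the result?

2

Base: id=1 (build) at d 0.
Iteration 1: rows with depends_on in {1} -> package (id 2, d 1), compress (id 9, d 1).
Iteration 2: d < 1 fails for all current rows; recursion stops.
SUM(d) = 0 + 1 + 1 = 2.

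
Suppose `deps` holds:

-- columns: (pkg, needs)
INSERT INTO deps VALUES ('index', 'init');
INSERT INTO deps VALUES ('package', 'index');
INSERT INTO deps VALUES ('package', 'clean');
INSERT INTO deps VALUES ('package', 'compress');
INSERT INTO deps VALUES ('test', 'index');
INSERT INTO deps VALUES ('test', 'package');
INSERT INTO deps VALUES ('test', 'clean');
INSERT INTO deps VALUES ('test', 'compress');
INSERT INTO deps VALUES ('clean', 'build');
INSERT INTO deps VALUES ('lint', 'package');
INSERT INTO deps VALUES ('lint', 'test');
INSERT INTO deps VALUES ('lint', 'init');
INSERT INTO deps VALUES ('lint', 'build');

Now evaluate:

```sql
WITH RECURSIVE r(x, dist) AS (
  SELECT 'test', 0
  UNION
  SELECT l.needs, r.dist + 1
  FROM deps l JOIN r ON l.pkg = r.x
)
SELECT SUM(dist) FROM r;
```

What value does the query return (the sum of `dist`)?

Base: (test, dist=0).
Iteration 1: edges from {test} -> (clean, dist=1), (compress, dist=1), (index, dist=1), (package, dist=1).
Iteration 2: edges from {clean,compress,index,package} -> (build, dist=2), (clean, dist=2), (compress, dist=2), (index, dist=2), (init, dist=2).
Iteration 3: edges from {build,clean,compress,index,init} -> (build, dist=3), (init, dist=3).
Iteration 4: no outgoing edges from {build,init}; recursion stops.
SUM(dist) = 0 + 1 + 1 + 1 + 1 + 2 + 2 + 2 + 2 + 2 + 3 + 3 = 20.

20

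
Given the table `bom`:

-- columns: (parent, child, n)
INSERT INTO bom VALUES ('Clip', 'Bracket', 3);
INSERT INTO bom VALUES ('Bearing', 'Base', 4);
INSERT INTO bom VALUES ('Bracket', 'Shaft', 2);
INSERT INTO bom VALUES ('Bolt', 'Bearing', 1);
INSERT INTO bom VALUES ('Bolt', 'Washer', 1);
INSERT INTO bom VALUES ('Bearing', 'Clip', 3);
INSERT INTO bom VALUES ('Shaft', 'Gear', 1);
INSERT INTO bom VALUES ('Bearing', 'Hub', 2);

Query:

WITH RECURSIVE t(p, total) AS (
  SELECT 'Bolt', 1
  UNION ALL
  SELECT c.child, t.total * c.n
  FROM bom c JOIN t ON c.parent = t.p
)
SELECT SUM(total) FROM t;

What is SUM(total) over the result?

Base: (Bolt, total=1).
Iteration 1: components of {Bolt} -> Bearing = 1*1 = 1, Washer = 1*1 = 1.
Iteration 2: components of {Bearing,Washer} -> Base = 1*4 = 4, Clip = 1*3 = 3, Hub = 1*2 = 2.
Iteration 3: components of {Base,Clip,Hub} -> Bracket = 3*3 = 9.
Iteration 4: components of {Bracket} -> Shaft = 9*2 = 18.
Iteration 5: components of {Shaft} -> Gear = 18*1 = 18.
Iteration 6: no further components; recursion stops.
SUM(total) = 1 + 1 + 1 + 3 + 2 + 4 + 9 + 18 + 18 = 57.

57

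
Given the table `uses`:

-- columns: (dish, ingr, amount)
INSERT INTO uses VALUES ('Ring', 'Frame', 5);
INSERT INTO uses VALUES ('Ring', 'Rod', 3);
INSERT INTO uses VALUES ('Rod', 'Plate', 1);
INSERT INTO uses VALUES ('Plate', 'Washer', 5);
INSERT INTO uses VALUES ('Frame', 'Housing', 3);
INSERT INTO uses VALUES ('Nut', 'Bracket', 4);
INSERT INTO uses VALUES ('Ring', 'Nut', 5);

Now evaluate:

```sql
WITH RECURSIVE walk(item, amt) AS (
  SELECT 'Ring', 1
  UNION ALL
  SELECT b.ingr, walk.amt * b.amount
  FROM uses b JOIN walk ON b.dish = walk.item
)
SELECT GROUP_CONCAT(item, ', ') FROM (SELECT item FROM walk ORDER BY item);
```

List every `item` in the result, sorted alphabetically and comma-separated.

Bracket, Frame, Housing, Nut, Plate, Ring, Rod, Washer

Base: (Ring, amt=1).
Iteration 1: components of {Ring} -> Frame = 1*5 = 5, Nut = 1*5 = 5, Rod = 1*3 = 3.
Iteration 2: components of {Frame,Nut,Rod} -> Bracket = 5*4 = 20, Housing = 5*3 = 15, Plate = 3*1 = 3.
Iteration 3: components of {Bracket,Housing,Plate} -> Washer = 3*5 = 15.
Iteration 4: no further components; recursion stops.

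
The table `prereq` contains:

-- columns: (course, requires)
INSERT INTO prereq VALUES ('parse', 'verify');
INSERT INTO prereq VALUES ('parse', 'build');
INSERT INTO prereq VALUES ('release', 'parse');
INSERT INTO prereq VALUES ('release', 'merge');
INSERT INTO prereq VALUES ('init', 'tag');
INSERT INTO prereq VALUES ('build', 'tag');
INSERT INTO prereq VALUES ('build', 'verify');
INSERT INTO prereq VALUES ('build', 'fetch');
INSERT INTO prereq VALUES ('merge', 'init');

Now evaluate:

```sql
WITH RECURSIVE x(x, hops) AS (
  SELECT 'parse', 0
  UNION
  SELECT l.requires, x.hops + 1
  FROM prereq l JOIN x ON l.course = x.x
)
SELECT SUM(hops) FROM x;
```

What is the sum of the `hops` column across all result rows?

Base: (parse, hops=0).
Iteration 1: edges from {parse} -> (build, hops=1), (verify, hops=1).
Iteration 2: edges from {build,verify} -> (fetch, hops=2), (tag, hops=2), (verify, hops=2).
Iteration 3: no outgoing edges from {fetch,tag,verify}; recursion stops.
SUM(hops) = 0 + 1 + 1 + 2 + 2 + 2 = 8.

8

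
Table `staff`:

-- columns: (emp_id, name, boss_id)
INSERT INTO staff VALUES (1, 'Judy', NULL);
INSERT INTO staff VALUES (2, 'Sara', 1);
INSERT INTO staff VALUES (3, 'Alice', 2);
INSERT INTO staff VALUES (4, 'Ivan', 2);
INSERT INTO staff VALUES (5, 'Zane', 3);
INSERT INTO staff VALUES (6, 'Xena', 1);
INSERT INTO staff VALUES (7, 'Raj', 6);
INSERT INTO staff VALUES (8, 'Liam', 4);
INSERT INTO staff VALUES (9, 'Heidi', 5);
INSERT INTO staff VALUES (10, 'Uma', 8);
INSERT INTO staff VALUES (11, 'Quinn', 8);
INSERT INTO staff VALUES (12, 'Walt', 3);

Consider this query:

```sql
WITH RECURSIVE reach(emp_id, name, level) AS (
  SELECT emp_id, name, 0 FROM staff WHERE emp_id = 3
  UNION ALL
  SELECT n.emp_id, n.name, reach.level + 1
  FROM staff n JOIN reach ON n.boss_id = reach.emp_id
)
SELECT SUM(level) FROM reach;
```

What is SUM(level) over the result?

4

Base: emp_id=3 (Alice) at level 0.
Iteration 1: rows with boss_id in {3} -> Zane (id 5, level 1), Walt (id 12, level 1).
Iteration 2: rows with boss_id in {5,12} -> Heidi (id 9, level 2).
Iteration 3: no rows with boss_id in {9}; recursion stops.
SUM(level) = 0 + 1 + 1 + 2 = 4.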